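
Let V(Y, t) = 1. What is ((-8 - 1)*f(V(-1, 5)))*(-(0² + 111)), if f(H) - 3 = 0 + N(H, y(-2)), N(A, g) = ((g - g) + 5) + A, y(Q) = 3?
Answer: 8991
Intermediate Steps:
N(A, g) = 5 + A (N(A, g) = (0 + 5) + A = 5 + A)
f(H) = 8 + H (f(H) = 3 + (0 + (5 + H)) = 3 + (5 + H) = 8 + H)
((-8 - 1)*f(V(-1, 5)))*(-(0² + 111)) = ((-8 - 1)*(8 + 1))*(-(0² + 111)) = (-9*9)*(-(0 + 111)) = -(-81)*111 = -81*(-111) = 8991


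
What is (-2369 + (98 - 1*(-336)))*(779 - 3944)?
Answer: 6124275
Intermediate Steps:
(-2369 + (98 - 1*(-336)))*(779 - 3944) = (-2369 + (98 + 336))*(-3165) = (-2369 + 434)*(-3165) = -1935*(-3165) = 6124275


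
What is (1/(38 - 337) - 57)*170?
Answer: -2897480/299 ≈ -9690.6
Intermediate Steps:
(1/(38 - 337) - 57)*170 = (1/(-299) - 57)*170 = (-1/299 - 57)*170 = -17044/299*170 = -2897480/299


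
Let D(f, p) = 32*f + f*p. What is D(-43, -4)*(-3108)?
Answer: 3742032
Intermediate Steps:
D(-43, -4)*(-3108) = -43*(32 - 4)*(-3108) = -43*28*(-3108) = -1204*(-3108) = 3742032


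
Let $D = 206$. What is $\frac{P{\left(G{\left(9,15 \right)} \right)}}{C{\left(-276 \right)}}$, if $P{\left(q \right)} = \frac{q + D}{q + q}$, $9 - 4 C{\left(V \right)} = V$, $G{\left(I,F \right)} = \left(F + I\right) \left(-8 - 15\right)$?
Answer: $\frac{173}{39330} \approx 0.0043987$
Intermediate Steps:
$G{\left(I,F \right)} = - 23 F - 23 I$ ($G{\left(I,F \right)} = \left(F + I\right) \left(-8 - 15\right) = \left(F + I\right) \left(-23\right) = - 23 F - 23 I$)
$C{\left(V \right)} = \frac{9}{4} - \frac{V}{4}$
$P{\left(q \right)} = \frac{206 + q}{2 q}$ ($P{\left(q \right)} = \frac{q + 206}{q + q} = \frac{206 + q}{2 q}$)
$\frac{P{\left(G{\left(9,15 \right)} \right)}}{C{\left(-276 \right)}} = \frac{\frac{1}{2} \frac{1}{\left(-23\right) 15 - 207} \left(206 - 552\right)}{\frac{9}{4} - -69} = \frac{\frac{1}{2} \frac{1}{-345 - 207} \left(206 - 552\right)}{\frac{9}{4} + 69} = \frac{\frac{1}{2} \frac{1}{-552} \left(206 - 552\right)}{\frac{285}{4}} = \frac{1}{2} \left(- \frac{1}{552}\right) \left(-346\right) \frac{4}{285} = \frac{173}{552} \cdot \frac{4}{285} = \frac{173}{39330}$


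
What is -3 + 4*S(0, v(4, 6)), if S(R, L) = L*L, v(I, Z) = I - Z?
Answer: 13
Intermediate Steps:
S(R, L) = L²
-3 + 4*S(0, v(4, 6)) = -3 + 4*(4 - 1*6)² = -3 + 4*(4 - 6)² = -3 + 4*(-2)² = -3 + 4*4 = -3 + 16 = 13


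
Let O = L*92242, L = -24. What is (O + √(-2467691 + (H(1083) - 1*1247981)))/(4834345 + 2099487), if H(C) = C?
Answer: -276726/866729 + I*√3714589/6933832 ≈ -0.31928 + 0.00027796*I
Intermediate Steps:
O = -2213808 (O = -24*92242 = -2213808)
(O + √(-2467691 + (H(1083) - 1*1247981)))/(4834345 + 2099487) = (-2213808 + √(-2467691 + (1083 - 1*1247981)))/(4834345 + 2099487) = (-2213808 + √(-2467691 + (1083 - 1247981)))/6933832 = (-2213808 + √(-2467691 - 1246898))*(1/6933832) = (-2213808 + √(-3714589))*(1/6933832) = (-2213808 + I*√3714589)*(1/6933832) = -276726/866729 + I*√3714589/6933832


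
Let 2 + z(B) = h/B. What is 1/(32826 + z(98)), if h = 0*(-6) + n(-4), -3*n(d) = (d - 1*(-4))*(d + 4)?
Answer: 1/32824 ≈ 3.0466e-5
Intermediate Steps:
n(d) = -(4 + d)**2/3 (n(d) = -(d - 1*(-4))*(d + 4)/3 = -(d + 4)*(4 + d)/3 = -(4 + d)*(4 + d)/3 = -(4 + d)**2/3)
h = 0 (h = 0*(-6) - (4 - 4)**2/3 = 0 - 1/3*0**2 = 0 - 1/3*0 = 0 + 0 = 0)
z(B) = -2 (z(B) = -2 + 0/B = -2 + 0 = -2)
1/(32826 + z(98)) = 1/(32826 - 2) = 1/32824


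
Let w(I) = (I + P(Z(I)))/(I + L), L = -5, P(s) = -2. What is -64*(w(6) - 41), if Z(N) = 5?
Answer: 2368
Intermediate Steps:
w(I) = (-2 + I)/(-5 + I) (w(I) = (I - 2)/(I - 5) = (-2 + I)/(-5 + I))
-64*(w(6) - 41) = -64*((-2 + 6)/(-5 + 6) - 41) = -64*(4/1 - 41) = -64*(1*4 - 41) = -64*(4 - 41) = -64*(-37) = 2368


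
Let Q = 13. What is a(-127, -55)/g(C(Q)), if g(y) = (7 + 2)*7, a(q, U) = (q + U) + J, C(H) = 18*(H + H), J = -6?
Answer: -188/63 ≈ -2.9841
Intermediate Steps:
C(H) = 36*H (C(H) = 18*(2*H) = 36*H)
a(q, U) = -6 + U + q (a(q, U) = (q + U) - 6 = (U + q) - 6 = -6 + U + q)
g(y) = 63 (g(y) = 9*7 = 63)
a(-127, -55)/g(C(Q)) = (-6 - 55 - 127)/63 = -188*1/63 = -188/63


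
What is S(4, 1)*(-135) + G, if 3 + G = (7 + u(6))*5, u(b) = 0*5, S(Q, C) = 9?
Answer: -1183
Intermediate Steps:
u(b) = 0
G = 32 (G = -3 + (7 + 0)*5 = -3 + 7*5 = -3 + 35 = 32)
S(4, 1)*(-135) + G = 9*(-135) + 32 = -1215 + 32 = -1183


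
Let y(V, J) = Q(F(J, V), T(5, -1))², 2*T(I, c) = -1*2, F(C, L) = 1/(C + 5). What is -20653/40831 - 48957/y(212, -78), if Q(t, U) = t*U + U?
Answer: -186887409035/3713472 ≈ -50327.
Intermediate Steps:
F(C, L) = 1/(5 + C)
T(I, c) = -1 (T(I, c) = (-1*2)/2 = (½)*(-2) = -1)
Q(t, U) = U + U*t (Q(t, U) = U*t + U = U + U*t)
y(V, J) = (-1 - 1/(5 + J))² (y(V, J) = (-(1 + 1/(5 + J)))² = (-1 - 1/(5 + J))²)
-20653/40831 - 48957/y(212, -78) = -20653/40831 - 48957*(5 - 78)²/(6 - 78)² = -20653*1/40831 - 48957/((-72)²/(-73)²) = -1087/2149 - 48957/((1/5329)*5184) = -1087/2149 - 48957/5184/5329 = -1087/2149 - 48957*5329/5184 = -1087/2149 - 86963951/1728 = -186887409035/3713472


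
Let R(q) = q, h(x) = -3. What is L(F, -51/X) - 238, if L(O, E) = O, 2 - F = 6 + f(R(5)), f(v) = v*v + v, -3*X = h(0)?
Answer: -272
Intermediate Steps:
X = 1 (X = -1/3*(-3) = 1)
f(v) = v + v**2 (f(v) = v**2 + v = v + v**2)
F = -34 (F = 2 - (6 + 5*(1 + 5)) = 2 - (6 + 5*6) = 2 - (6 + 30) = 2 - 1*36 = 2 - 36 = -34)
L(F, -51/X) - 238 = -34 - 238 = -272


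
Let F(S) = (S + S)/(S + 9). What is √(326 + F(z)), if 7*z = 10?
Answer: √1738714/73 ≈ 18.063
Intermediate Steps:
z = 10/7 (z = (⅐)*10 = 10/7 ≈ 1.4286)
F(S) = 2*S/(9 + S) (F(S) = (2*S)/(9 + S) = 2*S/(9 + S))
√(326 + F(z)) = √(326 + 2*(10/7)/(9 + 10/7)) = √(326 + 2*(10/7)/(73/7)) = √(326 + 2*(10/7)*(7/73)) = √(326 + 20/73) = √(23818/73) = √1738714/73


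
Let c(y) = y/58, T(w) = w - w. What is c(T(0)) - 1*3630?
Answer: -3630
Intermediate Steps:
T(w) = 0
c(y) = y/58 (c(y) = y*(1/58) = y/58)
c(T(0)) - 1*3630 = (1/58)*0 - 1*3630 = 0 - 3630 = -3630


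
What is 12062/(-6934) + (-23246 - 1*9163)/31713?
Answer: -101207702/36649657 ≈ -2.7615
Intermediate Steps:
12062/(-6934) + (-23246 - 1*9163)/31713 = 12062*(-1/6934) + (-23246 - 9163)*(1/31713) = -6031/3467 - 32409*1/31713 = -6031/3467 - 10803/10571 = -101207702/36649657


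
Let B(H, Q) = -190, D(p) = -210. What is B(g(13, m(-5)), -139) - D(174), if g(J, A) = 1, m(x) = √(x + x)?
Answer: 20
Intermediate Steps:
m(x) = √2*√x (m(x) = √(2*x) = √2*√x)
B(g(13, m(-5)), -139) - D(174) = -190 - 1*(-210) = -190 + 210 = 20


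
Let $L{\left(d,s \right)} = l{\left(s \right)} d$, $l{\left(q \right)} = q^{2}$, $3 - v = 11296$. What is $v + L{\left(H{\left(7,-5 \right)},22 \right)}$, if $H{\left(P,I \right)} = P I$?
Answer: $-28233$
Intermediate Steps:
$v = -11293$ ($v = 3 - 11296 = -11293$)
$H{\left(P,I \right)} = I P$
$L{\left(d,s \right)} = d s^{2}$ ($L{\left(d,s \right)} = s^{2} d = d s^{2}$)
$v + L{\left(H{\left(7,-5 \right)},22 \right)} = -11293 + \left(-5\right) 7 \cdot 22^{2} = -11293 - 16940 = -28233$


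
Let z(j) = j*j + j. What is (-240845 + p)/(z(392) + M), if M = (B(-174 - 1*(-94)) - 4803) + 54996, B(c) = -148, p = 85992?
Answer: -154853/204101 ≈ -0.75871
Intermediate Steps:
M = 50045 (M = (-148 - 4803) + 54996 = -4951 + 54996 = 50045)
z(j) = j + j**2 (z(j) = j**2 + j = j + j**2)
(-240845 + p)/(z(392) + M) = (-240845 + 85992)/(392*(1 + 392) + 50045) = -154853/(392*393 + 50045) = -154853/(154056 + 50045) = -154853/204101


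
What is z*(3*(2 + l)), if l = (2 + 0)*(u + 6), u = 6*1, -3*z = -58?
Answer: 1508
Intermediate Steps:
z = 58/3 (z = -1/3*(-58) = 58/3 ≈ 19.333)
u = 6
l = 24 (l = (2 + 0)*(6 + 6) = 2*12 = 24)
z*(3*(2 + l)) = 58*(3*(2 + 24))/3 = 58*(3*26)/3 = (58/3)*78 = 1508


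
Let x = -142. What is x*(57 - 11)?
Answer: -6532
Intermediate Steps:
x*(57 - 11) = -142*(57 - 11) = -142*46 = -6532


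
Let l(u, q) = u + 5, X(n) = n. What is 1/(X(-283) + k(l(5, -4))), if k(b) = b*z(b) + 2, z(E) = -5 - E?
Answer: -1/431 ≈ -0.0023202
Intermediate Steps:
l(u, q) = 5 + u
k(b) = 2 + b*(-5 - b) (k(b) = b*(-5 - b) + 2 = 2 + b*(-5 - b))
1/(X(-283) + k(l(5, -4))) = 1/(-283 + (2 - (5 + 5)*(5 + (5 + 5)))) = 1/(-283 + (2 - 1*10*(5 + 10))) = 1/(-283 + (2 - 1*10*15)) = 1/(-283 + (2 - 150)) = 1/(-283 - 148) = 1/(-431) = -1/431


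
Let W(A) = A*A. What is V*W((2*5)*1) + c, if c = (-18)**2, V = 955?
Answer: 95824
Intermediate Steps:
W(A) = A**2
c = 324
V*W((2*5)*1) + c = 955*((2*5)*1)**2 + 324 = 955*(10*1)**2 + 324 = 955*10**2 + 324 = 955*100 + 324 = 95500 + 324 = 95824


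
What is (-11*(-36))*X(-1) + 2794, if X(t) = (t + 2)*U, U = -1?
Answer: 2398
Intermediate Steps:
X(t) = -2 - t (X(t) = (t + 2)*(-1) = (2 + t)*(-1) = -2 - t)
(-11*(-36))*X(-1) + 2794 = (-11*(-36))*(-2 - 1*(-1)) + 2794 = 396*(-2 + 1) + 2794 = 396*(-1) + 2794 = -396 + 2794 = 2398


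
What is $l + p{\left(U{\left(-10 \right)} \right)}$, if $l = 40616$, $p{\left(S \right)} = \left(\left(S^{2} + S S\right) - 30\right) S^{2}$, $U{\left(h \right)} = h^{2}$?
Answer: $199740616$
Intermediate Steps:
$p{\left(S \right)} = S^{2} \left(-30 + 2 S^{2}\right)$ ($p{\left(S \right)} = \left(\left(S^{2} + S^{2}\right) - 30\right) S^{2} = \left(2 S^{2} - 30\right) S^{2} = \left(-30 + 2 S^{2}\right) S^{2} = S^{2} \left(-30 + 2 S^{2}\right)$)
$l + p{\left(U{\left(-10 \right)} \right)} = 40616 + 2 \left(\left(-10\right)^{2}\right)^{2} \left(-15 + \left(\left(-10\right)^{2}\right)^{2}\right) = 40616 + 2 \cdot 100^{2} \left(-15 + 100^{2}\right) = 40616 + 2 \cdot 10000 \left(-15 + 10000\right) = 40616 + 2 \cdot 10000 \cdot 9985 = 40616 + 199700000 = 199740616$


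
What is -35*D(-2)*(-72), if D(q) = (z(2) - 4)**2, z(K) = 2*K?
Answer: 0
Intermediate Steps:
D(q) = 0 (D(q) = (2*2 - 4)**2 = (4 - 4)**2 = 0**2 = 0)
-35*D(-2)*(-72) = -35*0*(-72) = 0*(-72) = 0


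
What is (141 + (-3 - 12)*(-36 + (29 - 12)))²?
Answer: 181476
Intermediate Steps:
(141 + (-3 - 12)*(-36 + (29 - 12)))² = (141 - 15*(-36 + 17))² = (141 - 15*(-19))² = (141 + 285)² = 426² = 181476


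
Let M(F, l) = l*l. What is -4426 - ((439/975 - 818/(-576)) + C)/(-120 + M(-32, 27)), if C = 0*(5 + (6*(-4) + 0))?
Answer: -252292797469/57002400 ≈ -4426.0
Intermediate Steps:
M(F, l) = l**2
C = 0 (C = 0*(5 + (-24 + 0)) = 0*(5 - 24) = 0*(-19) = 0)
-4426 - ((439/975 - 818/(-576)) + C)/(-120 + M(-32, 27)) = -4426 - ((439/975 - 818/(-576)) + 0)/(-120 + 27**2) = -4426 - ((439*(1/975) - 818*(-1/576)) + 0)/(-120 + 729) = -4426 - ((439/975 + 409/288) + 0)/609 = -4426 - (175069/93600 + 0)/609 = -4426 - 175069/(93600*609) = -4426 - 1*175069/57002400 = -4426 - 175069/57002400 = -252292797469/57002400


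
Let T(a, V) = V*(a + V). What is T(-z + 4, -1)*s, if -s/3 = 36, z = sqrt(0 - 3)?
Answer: 324 - 108*I*sqrt(3) ≈ 324.0 - 187.06*I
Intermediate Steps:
z = I*sqrt(3) (z = sqrt(-3) = I*sqrt(3) ≈ 1.732*I)
T(a, V) = V*(V + a)
s = -108 (s = -3*36 = -108)
T(-z + 4, -1)*s = -(-1 + (-I*sqrt(3) + 4))*(-108) = -(-1 + (4 - I*sqrt(3)))*(-108) = -(3 - I*sqrt(3))*(-108) = (-3 + I*sqrt(3))*(-108) = 324 - 108*I*sqrt(3)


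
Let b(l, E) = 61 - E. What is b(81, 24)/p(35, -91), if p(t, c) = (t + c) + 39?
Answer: -37/17 ≈ -2.1765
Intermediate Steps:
p(t, c) = 39 + c + t (p(t, c) = (c + t) + 39 = 39 + c + t)
b(81, 24)/p(35, -91) = (61 - 1*24)/(39 - 91 + 35) = (61 - 24)/(-17) = 37*(-1/17) = -37/17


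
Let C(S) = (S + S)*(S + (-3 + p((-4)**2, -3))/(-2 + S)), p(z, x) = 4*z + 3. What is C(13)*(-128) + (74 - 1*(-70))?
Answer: -687312/11 ≈ -62483.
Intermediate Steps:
p(z, x) = 3 + 4*z
C(S) = 2*S*(S + 64/(-2 + S)) (C(S) = (S + S)*(S + (-3 + (3 + 4*(-4)**2))/(-2 + S)) = (2*S)*(S + (-3 + (3 + 4*16))/(-2 + S)) = (2*S)*(S + (-3 + (3 + 64))/(-2 + S)) = (2*S)*(S + (-3 + 67)/(-2 + S)) = (2*S)*(S + 64/(-2 + S)) = 2*S*(S + 64/(-2 + S)))
C(13)*(-128) + (74 - 1*(-70)) = (2*13*(64 + 13**2 - 2*13)/(-2 + 13))*(-128) + (74 - 1*(-70)) = (2*13*(64 + 169 - 26)/11)*(-128) + (74 + 70) = (2*13*(1/11)*207)*(-128) + 144 = (5382/11)*(-128) + 144 = -688896/11 + 144 = -687312/11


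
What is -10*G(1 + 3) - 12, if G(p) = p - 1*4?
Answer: -12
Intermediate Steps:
G(p) = -4 + p (G(p) = p - 4 = -4 + p)
-10*G(1 + 3) - 12 = -10*(-4 + (1 + 3)) - 12 = -10*(-4 + 4) - 12 = -10*0 - 12 = 0 - 12 = -12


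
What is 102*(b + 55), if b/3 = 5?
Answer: 7140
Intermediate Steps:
b = 15 (b = 3*5 = 15)
102*(b + 55) = 102*(15 + 55) = 102*70 = 7140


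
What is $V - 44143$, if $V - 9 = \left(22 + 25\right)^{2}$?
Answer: $-41925$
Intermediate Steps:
$V = 2218$ ($V = 9 + \left(22 + 25\right)^{2} = 9 + 47^{2} = 9 + 2209 = 2218$)
$V - 44143 = 2218 - 44143 = -41925$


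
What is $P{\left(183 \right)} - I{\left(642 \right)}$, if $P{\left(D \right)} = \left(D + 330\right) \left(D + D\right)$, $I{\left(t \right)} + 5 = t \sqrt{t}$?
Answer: $187763 - 642 \sqrt{642} \approx 1.715 \cdot 10^{5}$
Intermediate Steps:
$I{\left(t \right)} = -5 + t^{\frac{3}{2}}$ ($I{\left(t \right)} = -5 + t \sqrt{t} = -5 + t^{\frac{3}{2}}$)
$P{\left(D \right)} = 2 D \left(330 + D\right)$ ($P{\left(D \right)} = \left(330 + D\right) 2 D = 2 D \left(330 + D\right)$)
$P{\left(183 \right)} - I{\left(642 \right)} = 2 \cdot 183 \left(330 + 183\right) - \left(-5 + 642^{\frac{3}{2}}\right) = 2 \cdot 183 \cdot 513 - \left(-5 + 642 \sqrt{642}\right) = 187758 + \left(5 - 642 \sqrt{642}\right) = 187763 - 642 \sqrt{642}$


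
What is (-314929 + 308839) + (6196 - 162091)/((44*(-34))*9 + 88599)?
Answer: -30515203/5009 ≈ -6092.1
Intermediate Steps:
(-314929 + 308839) + (6196 - 162091)/((44*(-34))*9 + 88599) = -6090 - 155895/(-1496*9 + 88599) = -6090 - 155895/(-13464 + 88599) = -6090 - 155895/75135 = -6090 - 155895*1/75135 = -6090 - 10393/5009 = -30515203/5009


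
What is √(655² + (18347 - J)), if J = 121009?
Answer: √326363 ≈ 571.28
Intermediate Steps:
√(655² + (18347 - J)) = √(655² + (18347 - 1*121009)) = √(429025 + (18347 - 121009)) = √(429025 - 102662) = √326363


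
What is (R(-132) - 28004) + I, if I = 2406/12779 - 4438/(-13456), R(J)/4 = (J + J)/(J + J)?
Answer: -2407314591831/85977112 ≈ -27999.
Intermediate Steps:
R(J) = 4 (R(J) = 4*((J + J)/(J + J)) = 4*((2*J)/((2*J))) = 4*((2*J)*(1/(2*J))) = 4*1 = 4)
I = 44544169/85977112 (I = 2406*(1/12779) - 4438*(-1/13456) = 2406/12779 + 2219/6728 = 44544169/85977112 ≈ 0.51809)
(R(-132) - 28004) + I = (4 - 28004) + 44544169/85977112 = -28000 + 44544169/85977112 = -2407314591831/85977112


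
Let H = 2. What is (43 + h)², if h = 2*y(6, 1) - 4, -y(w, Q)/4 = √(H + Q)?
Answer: 1713 - 624*√3 ≈ 632.20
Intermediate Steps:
y(w, Q) = -4*√(2 + Q)
h = -4 - 8*√3 (h = 2*(-4*√(2 + 1)) - 4 = 2*(-4*√3) - 4 = -8*√3 - 4 = -4 - 8*√3 ≈ -17.856)
(43 + h)² = (43 + (-4 - 8*√3))² = (39 - 8*√3)²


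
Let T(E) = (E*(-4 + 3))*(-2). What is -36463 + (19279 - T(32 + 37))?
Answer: -17322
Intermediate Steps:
T(E) = 2*E (T(E) = (E*(-1))*(-2) = -E*(-2) = 2*E)
-36463 + (19279 - T(32 + 37)) = -36463 + (19279 - 2*(32 + 37)) = -36463 + (19279 - 2*69) = -36463 + (19279 - 1*138) = -36463 + (19279 - 138) = -36463 + 19141 = -17322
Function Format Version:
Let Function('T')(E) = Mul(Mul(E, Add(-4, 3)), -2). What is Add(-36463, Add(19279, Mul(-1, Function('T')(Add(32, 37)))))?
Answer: -17322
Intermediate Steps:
Function('T')(E) = Mul(2, E) (Function('T')(E) = Mul(Mul(E, -1), -2) = Mul(Mul(-1, E), -2) = Mul(2, E))
Add(-36463, Add(19279, Mul(-1, Function('T')(Add(32, 37))))) = Add(-36463, Add(19279, Mul(-1, Mul(2, Add(32, 37))))) = Add(-36463, Add(19279, Mul(-1, Mul(2, 69)))) = Add(-36463, Add(19279, Mul(-1, 138))) = Add(-36463, Add(19279, -138)) = Add(-36463, 19141) = -17322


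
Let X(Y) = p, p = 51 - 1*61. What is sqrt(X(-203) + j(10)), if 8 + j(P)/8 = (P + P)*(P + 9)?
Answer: sqrt(2966) ≈ 54.461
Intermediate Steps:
j(P) = -64 + 16*P*(9 + P) (j(P) = -64 + 8*((P + P)*(P + 9)) = -64 + 8*((2*P)*(9 + P)) = -64 + 8*(2*P*(9 + P)) = -64 + 16*P*(9 + P))
p = -10 (p = 51 - 61 = -10)
X(Y) = -10
sqrt(X(-203) + j(10)) = sqrt(-10 + (-64 + 16*10**2 + 144*10)) = sqrt(-10 + (-64 + 16*100 + 1440)) = sqrt(-10 + (-64 + 1600 + 1440)) = sqrt(-10 + 2976) = sqrt(2966)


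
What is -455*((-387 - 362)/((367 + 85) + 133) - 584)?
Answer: 2396723/9 ≈ 2.6630e+5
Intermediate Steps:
-455*((-387 - 362)/((367 + 85) + 133) - 584) = -455*(-749/(452 + 133) - 584) = -455*(-749/585 - 584) = -455*(-342389/585) = 2396723/9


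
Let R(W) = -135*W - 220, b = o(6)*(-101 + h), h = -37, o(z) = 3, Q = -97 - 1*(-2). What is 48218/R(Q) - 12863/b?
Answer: 182100367/5218470 ≈ 34.895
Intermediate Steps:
Q = -95 (Q = -97 + 2 = -95)
b = -414 (b = 3*(-101 - 37) = 3*(-138) = -414)
R(W) = -220 - 135*W
48218/R(Q) - 12863/b = 48218/(-220 - 135*(-95)) - 12863/(-414) = 48218/(-220 + 12825) - 12863*(-1/414) = 48218/12605 + 12863/414 = 182100367/5218470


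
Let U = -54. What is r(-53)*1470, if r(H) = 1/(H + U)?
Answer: -1470/107 ≈ -13.738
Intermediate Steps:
r(H) = 1/(-54 + H) (r(H) = 1/(H - 54) = 1/(-54 + H))
r(-53)*1470 = 1470/(-54 - 53) = 1470/(-107) = -1/107*1470 = -1470/107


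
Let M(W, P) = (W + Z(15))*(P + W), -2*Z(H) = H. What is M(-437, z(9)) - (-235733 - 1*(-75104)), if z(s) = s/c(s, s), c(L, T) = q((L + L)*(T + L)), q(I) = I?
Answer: 25550147/72 ≈ 3.5486e+5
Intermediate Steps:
Z(H) = -H/2
c(L, T) = 2*L*(L + T) (c(L, T) = (L + L)*(T + L) = (2*L)*(L + T) = 2*L*(L + T))
z(s) = 1/(4*s) (z(s) = s/((2*s*(s + s))) = s/((2*s*(2*s))) = s/((4*s²)) = s*(1/(4*s²)) = 1/(4*s))
M(W, P) = (-15/2 + W)*(P + W) (M(W, P) = (W - ½*15)*(P + W) = (W - 15/2)*(P + W) = (-15/2 + W)*(P + W))
M(-437, z(9)) - (-235733 - 1*(-75104)) = ((-437)² - 15/(8*9) - 15/2*(-437) + ((¼)/9)*(-437)) - (-235733 - 1*(-75104)) = (190969 - 15/(8*9) + 6555/2 + ((¼)*(⅑))*(-437)) - (-235733 + 75104) = (190969 - 15/2*1/36 + 6555/2 + (1/36)*(-437)) - 1*(-160629) = (190969 - 5/24 + 6555/2 - 437/36) + 160629 = 13984859/72 + 160629 = 25550147/72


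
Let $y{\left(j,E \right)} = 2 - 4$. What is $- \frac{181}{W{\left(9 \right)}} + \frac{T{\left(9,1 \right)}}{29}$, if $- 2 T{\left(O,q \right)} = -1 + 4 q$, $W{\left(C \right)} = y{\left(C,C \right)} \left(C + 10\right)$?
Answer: $\frac{2596}{551} \approx 4.7114$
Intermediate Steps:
$y{\left(j,E \right)} = -2$
$W{\left(C \right)} = -20 - 2 C$ ($W{\left(C \right)} = - 2 \left(C + 10\right) = - 2 \left(10 + C\right) = -20 - 2 C$)
$T{\left(O,q \right)} = \frac{1}{2} - 2 q$ ($T{\left(O,q \right)} = - \frac{-1 + 4 q}{2} = \frac{1}{2} - 2 q$)
$- \frac{181}{W{\left(9 \right)}} + \frac{T{\left(9,1 \right)}}{29} = - \frac{181}{-20 - 18} + \frac{\frac{1}{2} - 2}{29} = - \frac{181}{-20 - 18} + \left(\frac{1}{2} - 2\right) \frac{1}{29} = - \frac{181}{-38} - \frac{3}{58} = \left(-181\right) \left(- \frac{1}{38}\right) - \frac{3}{58} = \frac{181}{38} - \frac{3}{58} = \frac{2596}{551}$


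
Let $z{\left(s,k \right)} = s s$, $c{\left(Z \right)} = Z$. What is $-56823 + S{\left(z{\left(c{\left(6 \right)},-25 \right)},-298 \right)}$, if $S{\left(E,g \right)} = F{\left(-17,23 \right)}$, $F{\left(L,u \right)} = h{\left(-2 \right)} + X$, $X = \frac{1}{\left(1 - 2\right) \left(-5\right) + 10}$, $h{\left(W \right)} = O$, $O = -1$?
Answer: $- \frac{852359}{15} \approx -56824.0$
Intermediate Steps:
$h{\left(W \right)} = -1$
$z{\left(s,k \right)} = s^{2}$
$X = \frac{1}{15}$ ($X = \frac{1}{\left(-1\right) \left(-5\right) + 10} = \frac{1}{5 + 10} = \frac{1}{15} \approx 0.066667$)
$F{\left(L,u \right)} = - \frac{14}{15}$ ($F{\left(L,u \right)} = -1 + \frac{1}{15} = - \frac{14}{15}$)
$S{\left(E,g \right)} = - \frac{14}{15}$
$-56823 + S{\left(z{\left(c{\left(6 \right)},-25 \right)},-298 \right)} = -56823 - \frac{14}{15} = - \frac{852359}{15}$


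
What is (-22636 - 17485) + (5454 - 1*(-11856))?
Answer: -22811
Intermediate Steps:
(-22636 - 17485) + (5454 - 1*(-11856)) = -40121 + (5454 + 11856) = -40121 + 17310 = -22811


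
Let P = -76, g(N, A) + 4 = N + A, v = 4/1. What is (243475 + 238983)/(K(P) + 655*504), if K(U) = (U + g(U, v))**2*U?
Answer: -241229/712892 ≈ -0.33838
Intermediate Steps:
v = 4 (v = 4*1 = 4)
g(N, A) = -4 + A + N (g(N, A) = -4 + (N + A) = -4 + (A + N) = -4 + A + N)
K(U) = 4*U**3 (K(U) = (U + (-4 + 4 + U))**2*U = (U + U)**2*U = (2*U)**2*U = (4*U**2)*U = 4*U**3)
(243475 + 238983)/(K(P) + 655*504) = (243475 + 238983)/(4*(-76)**3 + 655*504) = 482458/(4*(-438976) + 330120) = 482458/(-1755904 + 330120) = 482458/(-1425784) = 482458*(-1/1425784) = -241229/712892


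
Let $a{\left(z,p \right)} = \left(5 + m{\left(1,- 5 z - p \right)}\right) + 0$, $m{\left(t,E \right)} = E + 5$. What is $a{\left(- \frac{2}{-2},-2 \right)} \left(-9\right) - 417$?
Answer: $-480$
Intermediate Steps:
$m{\left(t,E \right)} = 5 + E$
$a{\left(z,p \right)} = 10 - p - 5 z$ ($a{\left(z,p \right)} = \left(5 - \left(-5 + p + 5 z\right)\right) + 0 = \left(10 - p - 5 z\right) + 0 = 10 - p - 5 z$)
$a{\left(- \frac{2}{-2},-2 \right)} \left(-9\right) - 417 = \left(10 - -2 - 5 \left(- \frac{2}{-2}\right)\right) \left(-9\right) - 417 = \left(10 + 2 - 5 \left(\left(-2\right) \left(- \frac{1}{2}\right)\right)\right) \left(-9\right) - 417 = \left(10 + 2 - 5\right) \left(-9\right) - 417 = 7 \left(-9\right) - 417 = -63 - 417 = -480$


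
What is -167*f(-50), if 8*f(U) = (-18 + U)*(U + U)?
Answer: -141950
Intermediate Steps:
f(U) = U*(-18 + U)/4 (f(U) = ((-18 + U)*(U + U))/8 = ((-18 + U)*(2*U))/8 = (2*U*(-18 + U))/8 = U*(-18 + U)/4)
-167*f(-50) = -167*(-50)*(-18 - 50)/4 = -167*(-50)*(-68)/4 = -167*850 = -141950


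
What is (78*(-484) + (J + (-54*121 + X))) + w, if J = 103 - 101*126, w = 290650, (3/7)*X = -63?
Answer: 233594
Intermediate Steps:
X = -147 (X = (7/3)*(-63) = -147)
J = -12623 (J = 103 - 12726 = -12623)
(78*(-484) + (J + (-54*121 + X))) + w = (78*(-484) + (-12623 + (-54*121 - 147))) + 290650 = (-37752 + (-12623 + (-6534 - 147))) + 290650 = (-37752 + (-12623 - 6681)) + 290650 = (-37752 - 19304) + 290650 = -57056 + 290650 = 233594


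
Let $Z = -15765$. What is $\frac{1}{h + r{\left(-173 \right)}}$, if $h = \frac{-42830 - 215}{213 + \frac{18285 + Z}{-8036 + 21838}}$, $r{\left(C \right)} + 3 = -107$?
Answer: $- \frac{1471173}{458882575} \approx -0.003206$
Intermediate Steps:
$r{\left(C \right)} = -110$ ($r{\left(C \right)} = -3 - 107 = -110$)
$h = - \frac{297053545}{1471173}$ ($h = \frac{-42830 - 215}{213 + \frac{18285 - 15765}{-8036 + 21838}} = - \frac{43045}{213 + \frac{2520}{13802}} = - \frac{43045}{213 + 2520 \cdot \frac{1}{13802}} = - \frac{43045}{213 + \frac{1260}{6901}} = - \frac{43045}{\frac{1471173}{6901}} = \left(-43045\right) \frac{6901}{1471173} = - \frac{297053545}{1471173} \approx -201.92$)
$\frac{1}{h + r{\left(-173 \right)}} = \frac{1}{- \frac{297053545}{1471173} - 110} = \frac{1}{- \frac{458882575}{1471173}} = - \frac{1471173}{458882575}$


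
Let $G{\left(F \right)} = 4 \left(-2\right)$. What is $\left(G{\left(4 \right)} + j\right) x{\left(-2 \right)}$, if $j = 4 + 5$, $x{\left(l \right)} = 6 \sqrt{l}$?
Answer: $6 i \sqrt{2} \approx 8.4853 i$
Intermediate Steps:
$j = 9$
$G{\left(F \right)} = -8$
$\left(G{\left(4 \right)} + j\right) x{\left(-2 \right)} = \left(-8 + 9\right) 6 \sqrt{-2} = 1 \cdot 6 i \sqrt{2} = 6 i \sqrt{2}$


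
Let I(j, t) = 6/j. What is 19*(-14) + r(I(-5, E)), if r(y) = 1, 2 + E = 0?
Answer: -265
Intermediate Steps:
E = -2 (E = -2 + 0 = -2)
19*(-14) + r(I(-5, E)) = 19*(-14) + 1 = -266 + 1 = -265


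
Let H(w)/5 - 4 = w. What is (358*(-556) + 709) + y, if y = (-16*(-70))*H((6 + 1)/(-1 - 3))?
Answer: -185739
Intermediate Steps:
H(w) = 20 + 5*w
y = 12600 (y = (-16*(-70))*(20 + 5*((6 + 1)/(-1 - 3))) = 1120*(20 + 5*(7/(-4))) = 1120*(20 + 5*(7*(-¼))) = 1120*(20 + 5*(-7/4)) = 1120*(20 - 35/4) = 1120*(45/4) = 12600)
(358*(-556) + 709) + y = (358*(-556) + 709) + 12600 = (-199048 + 709) + 12600 = -198339 + 12600 = -185739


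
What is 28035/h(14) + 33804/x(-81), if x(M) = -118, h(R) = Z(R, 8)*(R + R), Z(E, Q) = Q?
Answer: -304569/1888 ≈ -161.32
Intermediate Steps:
h(R) = 16*R (h(R) = 8*(R + R) = 8*(2*R) = 16*R)
28035/h(14) + 33804/x(-81) = 28035/((16*14)) + 33804/(-118) = 28035/224 + 33804*(-1/118) = 28035*(1/224) - 16902/59 = 4005/32 - 16902/59 = -304569/1888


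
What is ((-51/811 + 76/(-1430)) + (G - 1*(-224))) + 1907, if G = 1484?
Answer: 2096144692/579865 ≈ 3614.9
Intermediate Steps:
((-51/811 + 76/(-1430)) + (G - 1*(-224))) + 1907 = ((-51/811 + 76/(-1430)) + (1484 - 1*(-224))) + 1907 = ((-51*1/811 + 76*(-1/1430)) + (1484 + 224)) + 1907 = ((-51/811 - 38/715) + 1708) + 1907 = (-67283/579865 + 1708) + 1907 = 990342137/579865 + 1907 = 2096144692/579865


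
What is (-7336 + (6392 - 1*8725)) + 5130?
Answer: -4539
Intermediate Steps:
(-7336 + (6392 - 1*8725)) + 5130 = (-7336 + (6392 - 8725)) + 5130 = (-7336 - 2333) + 5130 = -9669 + 5130 = -4539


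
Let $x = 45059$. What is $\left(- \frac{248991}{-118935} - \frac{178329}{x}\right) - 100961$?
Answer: $- \frac{180356431448237}{1786364055} \approx -1.0096 \cdot 10^{5}$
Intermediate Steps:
$\left(- \frac{248991}{-118935} - \frac{178329}{x}\right) - 100961 = \left(- \frac{248991}{-118935} - \frac{178329}{45059}\right) - 100961 = \left(\left(-248991\right) \left(- \frac{1}{118935}\right) - \frac{178329}{45059}\right) - 100961 = \left(\frac{82997}{39645} - \frac{178329}{45059}\right) - 100961 = - \frac{3330091382}{1786364055} - 100961 = - \frac{180356431448237}{1786364055}$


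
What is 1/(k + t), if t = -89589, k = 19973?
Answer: -1/69616 ≈ -1.4365e-5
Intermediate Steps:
1/(k + t) = 1/(19973 - 89589) = 1/(-69616) = -1/69616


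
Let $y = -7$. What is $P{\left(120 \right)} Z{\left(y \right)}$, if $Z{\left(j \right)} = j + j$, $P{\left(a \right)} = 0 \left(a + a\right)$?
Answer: $0$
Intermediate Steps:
$P{\left(a \right)} = 0$ ($P{\left(a \right)} = 0 \cdot 2 a = 0$)
$Z{\left(j \right)} = 2 j$
$P{\left(120 \right)} Z{\left(y \right)} = 0 \cdot 2 \left(-7\right) = 0 \left(-14\right) = 0$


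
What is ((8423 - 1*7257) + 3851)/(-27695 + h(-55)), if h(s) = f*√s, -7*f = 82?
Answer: -1361668987/7516801609 + 2879758*I*√55/37584008045 ≈ -0.18115 + 0.00056824*I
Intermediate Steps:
f = -82/7 (f = -⅐*82 = -82/7 ≈ -11.714)
h(s) = -82*√s/7
((8423 - 1*7257) + 3851)/(-27695 + h(-55)) = ((8423 - 1*7257) + 3851)/(-27695 - 82*I*√55/7) = ((8423 - 7257) + 3851)/(-27695 - 82*I*√55/7) = (1166 + 3851)/(-27695 - 82*I*√55/7) = 5017/(-27695 - 82*I*√55/7)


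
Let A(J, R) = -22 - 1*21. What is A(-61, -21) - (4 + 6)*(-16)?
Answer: 117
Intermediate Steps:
A(J, R) = -43 (A(J, R) = -22 - 21 = -43)
A(-61, -21) - (4 + 6)*(-16) = -43 - (4 + 6)*(-16) = -43 - 10*(-16) = -43 - 1*(-160) = -43 + 160 = 117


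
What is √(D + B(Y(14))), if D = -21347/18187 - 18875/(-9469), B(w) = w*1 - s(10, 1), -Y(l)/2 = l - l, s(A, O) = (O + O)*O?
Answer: 2*I*√8751872126324093/172212703 ≈ 1.0865*I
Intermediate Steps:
s(A, O) = 2*O² (s(A, O) = (2*O)*O = 2*O²)
Y(l) = 0 (Y(l) = -2*(l - l) = -2*0 = 0)
B(w) = -2 + w (B(w) = w*1 - 2*1² = w - 2 = -2 + w)
D = 141144882/172212703 (D = -21347*1/18187 - 18875*(-1/9469) = -21347/18187 + 18875/9469 = 141144882/172212703 ≈ 0.81960)
√(D + B(Y(14))) = √(141144882/172212703 + (-2 + 0)) = √(141144882/172212703 - 2) = √(-203280524/172212703) = 2*I*√8751872126324093/172212703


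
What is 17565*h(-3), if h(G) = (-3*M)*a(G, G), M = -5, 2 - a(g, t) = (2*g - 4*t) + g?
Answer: -263475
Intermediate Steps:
a(g, t) = 2 - 3*g + 4*t (a(g, t) = 2 - ((2*g - 4*t) + g) = 2 - ((-4*t + 2*g) + g) = 2 - (-4*t + 3*g) = 2 + (-3*g + 4*t) = 2 - 3*g + 4*t)
h(G) = 30 + 15*G (h(G) = (-3*(-5))*(2 - 3*G + 4*G) = 15*(2 + G) = 30 + 15*G)
17565*h(-3) = 17565*(30 + 15*(-3)) = 17565*(30 - 45) = 17565*(-15) = -263475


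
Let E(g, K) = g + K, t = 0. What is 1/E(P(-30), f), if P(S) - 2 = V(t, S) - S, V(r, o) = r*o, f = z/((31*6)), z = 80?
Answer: 93/3016 ≈ 0.030836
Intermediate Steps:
f = 40/93 (f = 80/((31*6)) = 80/186 = 80*(1/186) = 40/93 ≈ 0.43011)
V(r, o) = o*r
P(S) = 2 - S (P(S) = 2 + (S*0 - S) = 2 + (0 - S) = 2 - S)
E(g, K) = K + g
1/E(P(-30), f) = 1/(40/93 + (2 - 1*(-30))) = 1/(40/93 + (2 + 30)) = 1/(40/93 + 32) = 1/(3016/93) = 93/3016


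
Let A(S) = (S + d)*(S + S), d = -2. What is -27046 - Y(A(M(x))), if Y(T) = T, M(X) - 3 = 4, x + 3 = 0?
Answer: -27116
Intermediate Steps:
x = -3 (x = -3 + 0 = -3)
M(X) = 7 (M(X) = 3 + 4 = 7)
A(S) = 2*S*(-2 + S) (A(S) = (S - 2)*(S + S) = (-2 + S)*(2*S) = 2*S*(-2 + S))
-27046 - Y(A(M(x))) = -27046 - 2*7*(-2 + 7) = -27046 - 2*7*5 = -27046 - 1*70 = -27046 - 70 = -27116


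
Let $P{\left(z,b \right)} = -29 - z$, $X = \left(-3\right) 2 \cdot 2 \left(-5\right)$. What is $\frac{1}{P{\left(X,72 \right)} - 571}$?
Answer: $- \frac{1}{660} \approx -0.0015152$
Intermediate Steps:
$X = 60$ ($X = \left(-6\right) 2 \left(-5\right) = \left(-12\right) \left(-5\right) = 60$)
$\frac{1}{P{\left(X,72 \right)} - 571} = \frac{1}{\left(-29 - 60\right) - 571} = \frac{1}{-89 - 571} = \frac{1}{-660} = - \frac{1}{660}$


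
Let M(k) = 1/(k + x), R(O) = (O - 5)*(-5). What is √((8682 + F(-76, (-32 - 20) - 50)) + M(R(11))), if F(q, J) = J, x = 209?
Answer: √274911959/179 ≈ 92.628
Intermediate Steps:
R(O) = 25 - 5*O (R(O) = (-5 + O)*(-5) = 25 - 5*O)
M(k) = 1/(209 + k) (M(k) = 1/(k + 209) = 1/(209 + k))
√((8682 + F(-76, (-32 - 20) - 50)) + M(R(11))) = √((8682 + ((-32 - 20) - 50)) + 1/(209 + (25 - 5*11))) = √((8682 + (-52 - 50)) + 1/(209 + (25 - 55))) = √((8682 - 102) + 1/(209 - 30)) = √(8580 + 1/179) = √(1535821/179) = √274911959/179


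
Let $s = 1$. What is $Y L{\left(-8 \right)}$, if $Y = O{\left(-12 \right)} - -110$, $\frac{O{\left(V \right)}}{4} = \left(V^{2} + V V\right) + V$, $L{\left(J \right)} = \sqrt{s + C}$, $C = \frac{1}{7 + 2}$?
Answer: $\frac{1214 \sqrt{10}}{3} \approx 1279.7$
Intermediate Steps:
$C = \frac{1}{9} \approx 0.11111$
$L{\left(J \right)} = \frac{\sqrt{10}}{3}$ ($L{\left(J \right)} = \sqrt{1 + \frac{1}{9}} = \sqrt{\frac{10}{9}} = \frac{\sqrt{10}}{3}$)
$O{\left(V \right)} = 4 V + 8 V^{2}$ ($O{\left(V \right)} = 4 \left(\left(V^{2} + V V\right) + V\right) = 4 \left(\left(V^{2} + V^{2}\right) + V\right) = 4 \left(2 V^{2} + V\right) = 4 \left(V + 2 V^{2}\right) = 4 V + 8 V^{2}$)
$Y = 1214$ ($Y = 4 \left(-12\right) \left(1 + 2 \left(-12\right)\right) - -110 = 4 \left(-12\right) \left(1 - 24\right) + 110 = 4 \left(-12\right) \left(-23\right) + 110 = 1104 + 110 = 1214$)
$Y L{\left(-8 \right)} = 1214 \frac{\sqrt{10}}{3} = \frac{1214 \sqrt{10}}{3}$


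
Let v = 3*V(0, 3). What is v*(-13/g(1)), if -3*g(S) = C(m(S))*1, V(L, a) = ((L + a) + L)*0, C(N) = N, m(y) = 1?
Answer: 0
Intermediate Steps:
V(L, a) = 0 (V(L, a) = (a + 2*L)*0 = 0)
g(S) = -1/3
v = 0 (v = 3*0 = 0)
v*(-13/g(1)) = 0*(-13/(-1/3)) = 0*(-13*(-3)) = 0*39 = 0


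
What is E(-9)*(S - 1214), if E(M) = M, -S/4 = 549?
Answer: 30690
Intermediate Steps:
S = -2196 (S = -4*549 = -2196)
E(-9)*(S - 1214) = -9*(-2196 - 1214) = -9*(-3410) = 30690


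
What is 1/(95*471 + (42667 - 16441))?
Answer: 1/70971 ≈ 1.4090e-5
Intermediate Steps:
1/(95*471 + (42667 - 16441)) = 1/(44745 + 26226) = 1/70971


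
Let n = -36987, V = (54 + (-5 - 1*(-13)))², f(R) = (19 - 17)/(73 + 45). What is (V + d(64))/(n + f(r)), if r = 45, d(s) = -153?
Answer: -217769/2182232 ≈ -0.099792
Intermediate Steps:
f(R) = 1/59 (f(R) = 2/118 = 2*(1/118) = 1/59)
V = 3844 (V = (54 + (-5 + 13))² = (54 + 8)² = 62² = 3844)
(V + d(64))/(n + f(r)) = (3844 - 153)/(-36987 + 1/59) = 3691/(-2182232/59) = 3691*(-59/2182232) = -217769/2182232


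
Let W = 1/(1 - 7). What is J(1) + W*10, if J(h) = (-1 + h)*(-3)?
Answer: -5/3 ≈ -1.6667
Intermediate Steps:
J(h) = 3 - 3*h
W = -⅙ (W = 1/(-6) = -⅙ ≈ -0.16667)
J(1) + W*10 = (3 - 3*1) - ⅙*10 = (3 - 3) - 5/3 = 0 - 5/3 = -5/3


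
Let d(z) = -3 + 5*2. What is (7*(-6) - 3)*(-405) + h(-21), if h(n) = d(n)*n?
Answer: 18078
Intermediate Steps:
d(z) = 7 (d(z) = -3 + 10 = 7)
h(n) = 7*n
(7*(-6) - 3)*(-405) + h(-21) = (7*(-6) - 3)*(-405) + 7*(-21) = (-42 - 3)*(-405) - 147 = -45*(-405) - 147 = 18225 - 147 = 18078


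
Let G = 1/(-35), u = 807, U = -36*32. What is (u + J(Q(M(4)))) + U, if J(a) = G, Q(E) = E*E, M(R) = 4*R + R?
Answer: -12076/35 ≈ -345.03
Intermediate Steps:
U = -1152
M(R) = 5*R
Q(E) = E²
G = -1/35 ≈ -0.028571
J(a) = -1/35
(u + J(Q(M(4)))) + U = (807 - 1/35) - 1152 = 28244/35 - 1152 = -12076/35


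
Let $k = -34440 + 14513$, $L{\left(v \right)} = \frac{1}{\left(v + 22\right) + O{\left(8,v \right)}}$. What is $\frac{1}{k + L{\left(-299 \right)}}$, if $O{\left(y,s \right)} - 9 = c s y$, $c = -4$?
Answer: $- \frac{9300}{185321099} \approx -5.0183 \cdot 10^{-5}$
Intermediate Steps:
$O{\left(y,s \right)} = 9 - 4 s y$ ($O{\left(y,s \right)} = 9 + - 4 s y = 9 - 4 s y$)
$L{\left(v \right)} = \frac{1}{31 - 31 v}$ ($L{\left(v \right)} = \frac{1}{\left(v + 22\right) - \left(-9 + 4 v 8\right)} = \frac{1}{\left(22 + v\right) - \left(-9 + 32 v\right)} = \frac{1}{31 - 31 v}$)
$k = -19927$
$\frac{1}{k + L{\left(-299 \right)}} = \frac{1}{-19927 + \frac{1}{31 \left(1 - -299\right)}} = \frac{1}{-19927 + \frac{1}{31 \left(1 + 299\right)}} = \frac{1}{-19927 + \frac{1}{31 \cdot 300}} = \frac{1}{-19927 + \frac{1}{31} \cdot \frac{1}{300}} = \frac{1}{-19927 + \frac{1}{9300}} = \frac{1}{- \frac{185321099}{9300}} = - \frac{9300}{185321099}$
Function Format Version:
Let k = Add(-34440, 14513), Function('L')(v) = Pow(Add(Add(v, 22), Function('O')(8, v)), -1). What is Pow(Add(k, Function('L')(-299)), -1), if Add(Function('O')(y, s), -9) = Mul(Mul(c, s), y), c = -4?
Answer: Rational(-9300, 185321099) ≈ -5.0183e-5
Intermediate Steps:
Function('O')(y, s) = Add(9, Mul(-4, s, y)) (Function('O')(y, s) = Add(9, Mul(Mul(-4, s), y)) = Add(9, Mul(-4, s, y)))
Function('L')(v) = Pow(Add(31, Mul(-31, v)), -1) (Function('L')(v) = Pow(Add(Add(v, 22), Add(9, Mul(-4, v, 8))), -1) = Pow(Add(Add(22, v), Add(9, Mul(-32, v))), -1) = Pow(Add(31, Mul(-31, v)), -1))
k = -19927
Pow(Add(k, Function('L')(-299)), -1) = Pow(Add(-19927, Mul(Rational(1, 31), Pow(Add(1, Mul(-1, -299)), -1))), -1) = Pow(Add(-19927, Mul(Rational(1, 31), Pow(Add(1, 299), -1))), -1) = Pow(Add(-19927, Mul(Rational(1, 31), Pow(300, -1))), -1) = Pow(Add(-19927, Mul(Rational(1, 31), Rational(1, 300))), -1) = Pow(Add(-19927, Rational(1, 9300)), -1) = Pow(Rational(-185321099, 9300), -1) = Rational(-9300, 185321099)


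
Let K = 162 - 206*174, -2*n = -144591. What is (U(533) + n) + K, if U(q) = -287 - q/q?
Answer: 72651/2 ≈ 36326.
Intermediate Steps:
n = 144591/2 (n = -1/2*(-144591) = 144591/2 ≈ 72296.)
U(q) = -288 (U(q) = -287 - 1*1 = -287 - 1 = -288)
K = -35682 (K = 162 - 35844 = -35682)
(U(533) + n) + K = (-288 + 144591/2) - 35682 = 144015/2 - 35682 = 72651/2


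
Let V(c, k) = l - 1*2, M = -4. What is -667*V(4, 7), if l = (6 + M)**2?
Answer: -1334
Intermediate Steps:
l = 4 (l = (6 - 4)**2 = 2**2 = 4)
V(c, k) = 2 (V(c, k) = 4 - 1*2 = 4 - 2 = 2)
-667*V(4, 7) = -667*2 = -1334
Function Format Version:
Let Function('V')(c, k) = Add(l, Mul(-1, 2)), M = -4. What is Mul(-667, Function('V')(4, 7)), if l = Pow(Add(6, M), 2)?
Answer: -1334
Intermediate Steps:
l = 4 (l = Pow(Add(6, -4), 2) = Pow(2, 2) = 4)
Function('V')(c, k) = 2 (Function('V')(c, k) = Add(4, Mul(-1, 2)) = Add(4, -2) = 2)
Mul(-667, Function('V')(4, 7)) = Mul(-667, 2) = -1334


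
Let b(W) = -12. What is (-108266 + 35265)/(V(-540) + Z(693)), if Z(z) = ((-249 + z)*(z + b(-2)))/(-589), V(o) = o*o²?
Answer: 42997589/92746598364 ≈ 0.00046360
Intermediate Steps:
V(o) = o³
Z(z) = -(-249 + z)*(-12 + z)/589 (Z(z) = ((-249 + z)*(z - 12))/(-589) = ((-249 + z)*(-12 + z))*(-1/589) = -(-249 + z)*(-12 + z)/589)
(-108266 + 35265)/(V(-540) + Z(693)) = (-108266 + 35265)/((-540)³ + (-2988/589 - 1/589*693² + (261/589)*693)) = -73001/(-157464000 + (-2988/589 - 1/589*480249 + 180873/589)) = -73001/(-157464000 + (-2988/589 - 480249/589 + 180873/589)) = -73001/(-157464000 - 302364/589) = -73001/(-92746598364/589) = -73001*(-589/92746598364) = 42997589/92746598364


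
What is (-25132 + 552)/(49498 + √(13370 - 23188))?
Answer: -608330420/1225030911 + 12290*I*√9818/1225030911 ≈ -0.49658 + 0.00099407*I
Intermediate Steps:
(-25132 + 552)/(49498 + √(13370 - 23188)) = -24580/(49498 + √(-9818)) = -24580/(49498 + I*√9818)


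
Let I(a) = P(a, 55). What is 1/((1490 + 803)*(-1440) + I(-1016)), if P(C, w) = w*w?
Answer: -1/3298895 ≈ -3.0313e-7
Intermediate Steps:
P(C, w) = w²
I(a) = 3025 (I(a) = 55² = 3025)
1/((1490 + 803)*(-1440) + I(-1016)) = 1/((1490 + 803)*(-1440) + 3025) = 1/(2293*(-1440) + 3025) = 1/(-3301920 + 3025) = 1/(-3298895) = -1/3298895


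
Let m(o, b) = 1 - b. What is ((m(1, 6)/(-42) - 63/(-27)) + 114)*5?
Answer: 24455/42 ≈ 582.26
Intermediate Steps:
((m(1, 6)/(-42) - 63/(-27)) + 114)*5 = (((1 - 1*6)/(-42) - 63/(-27)) + 114)*5 = (((1 - 6)*(-1/42) - 63*(-1/27)) + 114)*5 = ((-5*(-1/42) + 7/3) + 114)*5 = ((5/42 + 7/3) + 114)*5 = (103/42 + 114)*5 = (4891/42)*5 = 24455/42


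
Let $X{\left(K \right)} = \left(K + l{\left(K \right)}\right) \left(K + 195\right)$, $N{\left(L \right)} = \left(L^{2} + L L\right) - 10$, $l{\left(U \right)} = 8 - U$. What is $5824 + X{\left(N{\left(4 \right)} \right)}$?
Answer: $7560$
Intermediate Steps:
$N{\left(L \right)} = -10 + 2 L^{2}$ ($N{\left(L \right)} = \left(L^{2} + L^{2}\right) - 10 = 2 L^{2} - 10 = -10 + 2 L^{2}$)
$X{\left(K \right)} = 1560 + 8 K$ ($X{\left(K \right)} = \left(K - \left(-8 + K\right)\right) \left(K + 195\right) = 8 \left(195 + K\right) = 1560 + 8 K$)
$5824 + X{\left(N{\left(4 \right)} \right)} = 5824 + \left(1560 + 8 \left(-10 + 2 \cdot 4^{2}\right)\right) = 5824 + \left(1560 + 8 \left(-10 + 2 \cdot 16\right)\right) = 5824 + \left(1560 + 8 \left(-10 + 32\right)\right) = 5824 + \left(1560 + 8 \cdot 22\right) = 5824 + \left(1560 + 176\right) = 5824 + 1736 = 7560$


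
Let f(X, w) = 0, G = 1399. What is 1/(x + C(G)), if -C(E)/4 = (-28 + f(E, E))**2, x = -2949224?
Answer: -1/2952360 ≈ -3.3871e-7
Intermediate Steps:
C(E) = -3136 (C(E) = -4*(-28 + 0)**2 = -4*(-28)**2 = -4*784 = -3136)
1/(x + C(G)) = 1/(-2949224 - 3136) = 1/(-2952360) = -1/2952360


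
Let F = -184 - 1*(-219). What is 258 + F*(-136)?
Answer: -4502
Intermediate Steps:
F = 35 (F = -184 + 219 = 35)
258 + F*(-136) = 258 + 35*(-136) = 258 - 4760 = -4502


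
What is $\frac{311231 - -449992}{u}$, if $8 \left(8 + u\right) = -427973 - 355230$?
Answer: $- \frac{2029928}{261089} \approx -7.7748$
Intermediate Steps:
$u = - \frac{783267}{8}$ ($u = -8 + \frac{-427973 - 355230}{8} = -8 + \frac{1}{8} \left(-783203\right) = -8 - \frac{783203}{8} = - \frac{783267}{8} \approx -97908.0$)
$\frac{311231 - -449992}{u} = \frac{311231 - -449992}{- \frac{783267}{8}} = \left(311231 + 449992\right) \left(- \frac{8}{783267}\right) = 761223 \left(- \frac{8}{783267}\right) = - \frac{2029928}{261089}$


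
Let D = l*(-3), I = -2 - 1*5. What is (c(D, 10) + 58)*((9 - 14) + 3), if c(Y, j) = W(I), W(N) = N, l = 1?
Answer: -102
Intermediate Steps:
I = -7 (I = -2 - 5 = -7)
D = -3 (D = 1*(-3) = -3)
c(Y, j) = -7
(c(D, 10) + 58)*((9 - 14) + 3) = (-7 + 58)*((9 - 14) + 3) = 51*(-5 + 3) = 51*(-2) = -102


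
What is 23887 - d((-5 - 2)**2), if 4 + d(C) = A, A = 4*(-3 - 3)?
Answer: 23915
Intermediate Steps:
A = -24 (A = 4*(-6) = -24)
d(C) = -28 (d(C) = -4 - 24 = -28)
23887 - d((-5 - 2)**2) = 23887 - 1*(-28) = 23887 + 28 = 23915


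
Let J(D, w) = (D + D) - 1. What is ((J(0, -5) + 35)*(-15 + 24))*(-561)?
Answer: -171666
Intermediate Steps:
J(D, w) = -1 + 2*D (J(D, w) = 2*D - 1 = -1 + 2*D)
((J(0, -5) + 35)*(-15 + 24))*(-561) = (((-1 + 2*0) + 35)*(-15 + 24))*(-561) = (((-1 + 0) + 35)*9)*(-561) = ((-1 + 35)*9)*(-561) = (34*9)*(-561) = 306*(-561) = -171666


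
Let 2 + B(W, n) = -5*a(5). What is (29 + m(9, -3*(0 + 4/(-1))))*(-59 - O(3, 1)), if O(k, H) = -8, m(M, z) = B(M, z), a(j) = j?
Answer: -102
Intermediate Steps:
B(W, n) = -27 (B(W, n) = -2 - 5*5 = -2 - 25 = -27)
m(M, z) = -27
(29 + m(9, -3*(0 + 4/(-1))))*(-59 - O(3, 1)) = (29 - 27)*(-59 - 1*(-8)) = 2*(-59 + 8) = 2*(-51) = -102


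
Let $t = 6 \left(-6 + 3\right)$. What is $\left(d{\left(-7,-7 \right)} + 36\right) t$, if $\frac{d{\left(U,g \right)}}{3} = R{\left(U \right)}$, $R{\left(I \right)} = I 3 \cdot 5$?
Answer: $5022$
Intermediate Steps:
$R{\left(I \right)} = 15 I$ ($R{\left(I \right)} = 3 I 5 = 15 I$)
$d{\left(U,g \right)} = 45 U$ ($d{\left(U,g \right)} = 3 \cdot 15 U = 45 U$)
$t = -18$ ($t = 6 \left(-3\right) = -18$)
$\left(d{\left(-7,-7 \right)} + 36\right) t = \left(45 \left(-7\right) + 36\right) \left(-18\right) = \left(-315 + 36\right) \left(-18\right) = \left(-279\right) \left(-18\right) = 5022$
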